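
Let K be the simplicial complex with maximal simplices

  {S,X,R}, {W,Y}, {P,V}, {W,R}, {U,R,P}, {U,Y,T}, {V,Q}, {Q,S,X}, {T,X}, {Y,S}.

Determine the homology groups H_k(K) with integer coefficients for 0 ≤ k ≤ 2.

H_0 = Z,  H_1 = Z^4,  H_2 = 0.

Take the total order P < Q < R < S < T < U < V < W < X < Y on the vertex set. Then K (dimension 2) consists of the simplices:

  0-simplices (10): P, Q, R, S, T, U, V, W, X, Y
  1-simplices (17): PR, PU, PV, QS, QV, QX, RS, RU, RW, RX, SX, SY, TU, TX, TY, UY, WY
  2-simplices (4): PRU, QSX, RSX, TUY

giving chain groups C_0 ≅ Z^10, C_1 ≅ Z^17, C_2 ≅ Z^4.

∂_1: C_1 → C_0 maps an edge to its endpoints' difference, ∂[p,q] = q − p. For instance
  ∂TX = X − T.
This gives a 10×17 integer matrix of rank 9; reducing to Smith normal form yields diagonal entries (1,1,1,1,1,1,1,1,1).

∂_2: C_2 → C_1 sends each 2-simplex [p,q,r] to [q,r] − [p,r] + [p,q]. For instance
  ∂TUY = UY − TY + TU,
  ∂PRU = RU − PU + PR.
The resulting 17×4 matrix has rank 4, and its Smith normal form has invariant factors (1,1,1,1).

From H_k ≅ ker(∂_k) / im(∂_{k+1}) we obtain:

  H_0: rank C_0 − rank ∂_1 = 10 − 9 = 1, and the invariant factors of ∂_1 are all 1, so H_0 = Z.
  H_1: rank ker ∂_1 − rank ∂_2 = (17 − 9) − 4 = 4, and the invariant factors of ∂_2 are all 1, so H_1 = Z^4.
  H_2: rank ker ∂_2 − rank ∂_3 = (4 − 4) − 0 = 0, and there is no ∂_3, so H_2 = 0.

As a check, the Euler characteristic is 10 − 17 + 4 = -3, which agrees with 1 − 4 + 0 = -3.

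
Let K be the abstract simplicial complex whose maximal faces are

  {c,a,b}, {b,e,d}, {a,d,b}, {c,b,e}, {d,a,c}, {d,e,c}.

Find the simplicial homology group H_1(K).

H_1 = 0.

Take the total order a < b < c < d < e on the vertex set. Then K (dimension 2) consists of the simplices:

  0-simplices (5): a, b, c, d, e
  1-simplices (9): ab, ac, ad, bc, bd, be, cd, ce, de
  2-simplices (6): abc, abd, acd, bce, bde, cde

so the chain groups are C_0 ≅ Z^5, C_1 ≅ Z^9, C_2 ≅ Z^6.

The boundary map ∂_1: C_1 → C_0 sends each edge [p,q] (with p < q) to q − p. For instance
  ∂be = e − b.
This gives a 5×9 integer matrix of rank 4; reducing to Smith normal form yields diagonal entries (1,1,1,1).

∂_2: C_2 → C_1 maps a triangle to the signed sum of its edges. For instance
  ∂abd = bd − ad + ab,
  ∂acd = cd − ad + ac.
As a 9×6 matrix over Z this has rank 5, with invariant factors (1,1,1,1,1).

From H_k ≅ ker(∂_k) / im(∂_{k+1}) we obtain:

  H_1: rank ker ∂_1 − rank ∂_2 = (9 − 4) − 5 = 0, and the invariant factors of ∂_2 are all 1, so H_1 ≅ 0.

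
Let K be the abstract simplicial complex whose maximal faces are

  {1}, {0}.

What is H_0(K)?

We work with the vertex ordering 0 < 1. The simplices of K, each written with vertices in increasing order, are:

  0-simplices (2): [0], [1]

so the chain groups are C_0 ≅ Z^2.

Now H_k = ker ∂_k / im ∂_{k+1}, so:

  H_0: rank C_0 − rank ∂_1 = 2 − 0 = 2, and there is no ∂_1, so H_0 ≅ Z^2.

(K is a triangulation of a set of 2 points.)

H_0 = Z^2.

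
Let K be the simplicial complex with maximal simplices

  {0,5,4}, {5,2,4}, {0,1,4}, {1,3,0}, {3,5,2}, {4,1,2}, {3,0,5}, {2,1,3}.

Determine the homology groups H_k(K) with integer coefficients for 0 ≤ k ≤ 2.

Order the vertices as 0 < 1 < 2 < 3 < 4 < 5. Listing each simplex with vertices in this order, K has dimension 2 with simplices:

  0-simplices (6): [0], [1], [2], [3], [4], [5]
  1-simplices (12): [0,1], [0,3], [0,4], [0,5], [1,2], [1,3], [1,4], [2,3], [2,4], [2,5], [3,5], [4,5]
  2-simplices (8): [0,1,3], [0,1,4], [0,3,5], [0,4,5], [1,2,3], [1,2,4], [2,3,5], [2,4,5]

giving chain groups C_0 ≅ Z^6, C_1 ≅ Z^12, C_2 ≅ Z^8.

∂_1: C_1 → C_0 sends each edge [p,q] (with p < q) to q − p. For instance
  ∂[3,5] = [5] − [3].
As a 6×12 matrix over Z this has rank 5, with invariant factors (1,1,1,1,1).

Boundary ∂_2: C_2 → C_1 maps a triangle to the signed sum of its edges. For instance
  ∂[0,1,3] = [1,3] − [0,3] + [0,1],
  ∂[0,3,5] = [3,5] − [0,5] + [0,3].
As a 12×8 matrix over Z this has rank 7, with invariant factors (1,1,1,1,1,1,1).

From H_k ≅ ker(∂_k) / im(∂_{k+1}) we obtain:

  H_0: rank C_0 − rank ∂_1 = 6 − 5 = 1, and the invariant factors of ∂_1 are all 1, so H_0 = Z.
  H_1: rank ker ∂_1 − rank ∂_2 = (12 − 5) − 7 = 0, and the invariant factors of ∂_2 are all 1, so H_1 = 0.
  H_2: rank ker ∂_2 − rank ∂_3 = (8 − 7) − 0 = 1, and there is no ∂_3, so H_2 = Z.

As a check, the Euler characteristic is 6 − 12 + 8 = 2, which agrees with 1 − 0 + 1 = 2.

H_0 ≅ Z,  H_1 = 0,  H_2 ≅ Z.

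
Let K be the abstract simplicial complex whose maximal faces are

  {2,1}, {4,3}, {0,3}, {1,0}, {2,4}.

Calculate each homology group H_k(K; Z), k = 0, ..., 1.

Order the vertices as 0 < 1 < 2 < 3 < 4. Listing each simplex with vertices in this order, K has dimension 1 with simplices:

  0-simplices (5): [0], [1], [2], [3], [4]
  1-simplices (5): [0,1], [0,3], [1,2], [2,4], [3,4]

giving chain groups C_0 ≅ Z^5, C_1 ≅ Z^5.

The boundary map ∂_1: C_1 → C_0 maps an edge to its endpoints' difference, ∂[p,q] = q − p. For instance
  ∂[3,4] = [4] − [3].
The 5×5 boundary matrix has rank 4 and Smith normal form diag(1,1,1,1).

Reading off H_k = ker ∂_k / im ∂_{k+1}:

  H_0: rank C_0 − rank ∂_1 = 5 − 4 = 1, and the invariant factors of ∂_1 are all 1, so H_0 ≅ Z.
  H_1: rank ker ∂_1 − rank ∂_2 = (5 − 4) − 0 = 1, and there is no ∂_2, so H_1 ≅ Z.

As a check, the Euler characteristic is 5 − 5 = 0, which agrees with 1 − 1 = 0.

H_0 = Z,  H_1 = Z.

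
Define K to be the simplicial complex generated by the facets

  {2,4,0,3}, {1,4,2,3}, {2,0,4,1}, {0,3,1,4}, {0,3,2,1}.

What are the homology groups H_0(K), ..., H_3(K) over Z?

H_0 ≅ Z,  H_1 = 0,  H_2 = 0,  H_3 ≅ Z.

We work with the vertex ordering 0 < 1 < 2 < 3 < 4. The simplices of K, each written with vertices in increasing order, are:

  0-simplices (5): [0], [1], [2], [3], [4]
  1-simplices (10): [0,1], [0,2], [0,3], [0,4], [1,2], [1,3], [1,4], [2,3], [2,4], [3,4]
  2-simplices (10): [0,1,2], [0,1,3], [0,1,4], [0,2,3], [0,2,4], [0,3,4], [1,2,3], [1,2,4], [1,3,4], [2,3,4]
  3-simplices (5): [0,1,2,3], [0,1,2,4], [0,1,3,4], [0,2,3,4], [1,2,3,4]

so the chain groups are C_0 ≅ Z^5, C_1 ≅ Z^10, C_2 ≅ Z^10, C_3 ≅ Z^5.

Boundary ∂_1: C_1 → C_0 is given by ∂[p,q] = [q] − [p]. For instance
  ∂[0,1] = [1] − [0].
The resulting 5×10 matrix has rank 4, and its Smith normal form has invariant factors (1,1,1,1).

The boundary map ∂_2: C_2 → C_1 maps a triangle to the signed sum of its edges. For instance
  ∂[0,1,3] = [1,3] − [0,3] + [0,1],
  ∂[1,2,3] = [2,3] − [1,3] + [1,2].
The 10×10 boundary matrix has rank 6 and Smith normal form diag(1,1,1,1,1,1).

The boundary map ∂_3: C_3 → C_2 sends each 3-simplex σ to the alternating sum Σ_i (−1)^i (σ with its i-th vertex removed). For instance
  ∂[0,1,2,3] = [1,2,3] − [0,2,3] + [0,1,3] − [0,1,2],
  ∂[0,1,2,4] = [1,2,4] − [0,2,4] + [0,1,4] − [0,1,2].
The resulting 10×5 matrix has rank 4, and its Smith normal form has invariant factors (1,1,1,1).

Now H_k = ker ∂_k / im ∂_{k+1}, so:

  H_0: rank C_0 − rank ∂_1 = 5 − 4 = 1, and the invariant factors of ∂_1 are all 1, so H_0 = Z.
  H_1: rank ker ∂_1 − rank ∂_2 = (10 − 4) − 6 = 0, and the invariant factors of ∂_2 are all 1, so H_1 = 0.
  H_2: rank ker ∂_2 − rank ∂_3 = (10 − 6) − 4 = 0, and the invariant factors of ∂_3 are all 1, so H_2 = 0.
  H_3: rank ker ∂_3 − rank ∂_4 = (5 − 4) − 0 = 1, and there is no ∂_4, so H_3 = Z.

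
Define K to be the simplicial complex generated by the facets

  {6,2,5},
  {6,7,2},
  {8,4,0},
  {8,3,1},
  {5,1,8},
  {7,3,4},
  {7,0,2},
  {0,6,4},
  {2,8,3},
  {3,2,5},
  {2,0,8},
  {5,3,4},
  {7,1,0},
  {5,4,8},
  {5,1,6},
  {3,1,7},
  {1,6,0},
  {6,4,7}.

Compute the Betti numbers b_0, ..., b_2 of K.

b_0 = 1, b_1 = 1, b_2 = 0.

K has 9 vertices, 27 edges, 18 triangles.
rank ∂_0 = 0, rank ∂_1 = 8 ⇒ b_0 = 9 − 0 − 8 = 1; all invariant factors of ∂_1 are 1 so no torsion. So H_0 ≅ Z.
rank ∂_1 = 8, rank ∂_2 = 18 ⇒ b_1 = 27 − 8 − 18 = 1; ∂_2 has invariant factor(s) [2] giving torsion. So H_1 ≅ Z ⊕ Z/2.
rank ∂_2 = 18, rank ∂_3 = 0 ⇒ b_2 = 18 − 18 − 0 = 0. So H_2 ≅ 0.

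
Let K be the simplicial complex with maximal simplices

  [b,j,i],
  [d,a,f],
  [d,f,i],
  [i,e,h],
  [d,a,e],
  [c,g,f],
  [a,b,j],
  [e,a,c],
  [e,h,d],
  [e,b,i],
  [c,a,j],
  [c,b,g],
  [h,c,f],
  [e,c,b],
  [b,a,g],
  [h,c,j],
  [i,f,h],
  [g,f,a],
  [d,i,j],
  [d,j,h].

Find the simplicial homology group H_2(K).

Fix the vertex order a < b < c < d < e < f < g < h < i < j and write every simplex with vertices in increasing order. Then dim K = 2 and the simplices of K are:

  0-simplices (10): a, b, c, d, e, f, g, h, i, j
  1-simplices (30): ab, ac, ad, ae, af, ag, aj, bc, be, bg, bi, bj, ce, cf, cg, ch, cj, de, df, dh, di, dj, eh, ei, fg, fh, fi, hi, hj, ij
  2-simplices (20): abg, abj, ace, acj, ade, adf, afg, bce, bcg, bei, bij, cfg, cfh, chj, deh, dfi, dhj, dij, ehi, fhi

giving chain groups C_0 ≅ Z^10, C_1 ≅ Z^30, C_2 ≅ Z^20.

The boundary map ∂_1: C_1 → C_0 is given by ∂[p,q] = [q] − [p]. For instance
  ∂bg = g − b.
As a 10×30 matrix over Z this has rank 9, with invariant factors (1,1,1,1,1,1,1,1,1).

The boundary map ∂_2: C_2 → C_1 acts by ∂[p,q,r] = [q,r] − [p,r] + [p,q]. For instance
  ∂bce = ce − be + bc,
  ∂adf = df − af + ad.
The 30×20 boundary matrix has rank 20 and Smith normal form diag(1,1,1,1,1,1,1,1,1,1,1,1,1,1,1,1,1,1,1,2).

Reading off H_k = ker ∂_k / im ∂_{k+1}:

  H_2: rank ker ∂_2 − rank ∂_3 = (20 − 20) − 0 = 0, and there is no ∂_3, so H_2 ≅ 0.

H_2 = 0.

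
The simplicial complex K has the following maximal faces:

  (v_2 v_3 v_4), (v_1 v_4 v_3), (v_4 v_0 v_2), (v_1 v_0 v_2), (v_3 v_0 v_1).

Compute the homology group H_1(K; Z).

H_1 = Z.

Order the vertices as v_0 < v_1 < v_2 < v_3 < v_4. Listing each simplex with vertices in this order, K has dimension 2 with simplices:

  0-simplices (5): [v_0], [v_1], [v_2], [v_3], [v_4]
  1-simplices (10): [v_0,v_1], [v_0,v_2], [v_0,v_3], [v_0,v_4], [v_1,v_2], [v_1,v_3], [v_1,v_4], [v_2,v_3], [v_2,v_4], [v_3,v_4]
  2-simplices (5): [v_0,v_1,v_2], [v_0,v_1,v_3], [v_0,v_2,v_4], [v_1,v_3,v_4], [v_2,v_3,v_4]

Hence C_0 ≅ Z^5, C_1 ≅ Z^10, C_2 ≅ Z^5.

∂_1: C_1 → C_0 sends each edge [p,q] (with p < q) to q − p. For instance
  ∂[v_1,v_4] = [v_4] − [v_1].
As a 5×10 matrix over Z this has rank 4, with invariant factors (1,1,1,1).

Boundary ∂_2: C_2 → C_1 sends each 2-simplex [p,q,r] to [q,r] − [p,r] + [p,q]. For instance
  ∂[v_0,v_2,v_4] = [v_2,v_4] − [v_0,v_4] + [v_0,v_2],
  ∂[v_1,v_3,v_4] = [v_3,v_4] − [v_1,v_4] + [v_1,v_3].
The 10×5 boundary matrix has rank 5 and Smith normal form diag(1,1,1,1,1).

Reading off H_k = ker ∂_k / im ∂_{k+1}:

  H_1: rank ker ∂_1 − rank ∂_2 = (10 − 4) − 5 = 1, and the invariant factors of ∂_2 are all 1, so H_1 = Z.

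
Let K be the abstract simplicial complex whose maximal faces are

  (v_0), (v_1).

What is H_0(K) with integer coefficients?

H_0 ≅ Z^2.

Fix the vertex order v_0 < v_1 and write every simplex with vertices in increasing order. Then dim K = 0 and the simplices of K are:

  0-simplices (2): [v_0], [v_1]

Hence C_0 ≅ Z^2.

From H_k ≅ ker(∂_k) / im(∂_{k+1}) we obtain:

  H_0: rank C_0 − rank ∂_1 = 2 − 0 = 2, and there is no ∂_1, so H_0 = Z^2.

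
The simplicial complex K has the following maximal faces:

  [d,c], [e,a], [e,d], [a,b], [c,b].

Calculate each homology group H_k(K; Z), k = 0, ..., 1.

H_0 = Z,  H_1 = Z.

Order the vertices as a < b < c < d < e. Listing each simplex with vertices in this order, K has dimension 1 with simplices:

  0-simplices (5): a, b, c, d, e
  1-simplices (5): ab, ae, bc, cd, de

so the chain groups are C_0 ≅ Z^5, C_1 ≅ Z^5.

Boundary ∂_1: C_1 → C_0 sends each edge [p,q] (with p < q) to q − p.
The resulting 5×5 matrix has rank 4, and its Smith normal form has invariant factors (1,1,1,1).

Now H_k = ker ∂_k / im ∂_{k+1}, so:

  H_0: rank C_0 − rank ∂_1 = 5 − 4 = 1, and the invariant factors of ∂_1 are all 1, so H_0 = Z.
  H_1: rank ker ∂_1 − rank ∂_2 = (5 − 4) − 0 = 1, and there is no ∂_2, so H_1 = Z.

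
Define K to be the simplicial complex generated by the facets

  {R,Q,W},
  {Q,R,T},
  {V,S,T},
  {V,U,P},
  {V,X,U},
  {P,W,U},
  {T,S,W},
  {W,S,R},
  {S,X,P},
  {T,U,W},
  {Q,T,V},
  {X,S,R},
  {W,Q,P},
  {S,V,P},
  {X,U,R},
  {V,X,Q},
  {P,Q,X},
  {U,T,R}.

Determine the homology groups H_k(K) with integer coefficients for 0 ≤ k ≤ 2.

Order the vertices as P < Q < R < S < T < U < V < W < X. Listing each simplex with vertices in this order, K has dimension 2 with simplices:

  0-simplices (9): P, Q, R, S, T, U, V, W, X
  1-simplices (27): PQ, PS, PU, PV, PW, PX, QR, QT, QV, QW, QX, RS, RT, RU, RW, RX, ST, SV, SW, SX, TU, TV, TW, UV, UW, UX, VX
  2-simplices (18): PQW, PQX, PSV, PSX, PUV, PUW, QRT, QRW, QTV, QVX, RSW, RSX, RTU, RUX, STV, STW, TUW, UVX

so the chain groups are C_0 ≅ Z^9, C_1 ≅ Z^27, C_2 ≅ Z^18.

The boundary map ∂_1: C_1 → C_0 is given by ∂[p,q] = [q] − [p].
This gives a 9×27 integer matrix of rank 8; reducing to Smith normal form yields diagonal entries (1,1,1,1,1,1,1,1).

∂_2: C_2 → C_1 acts by ∂[p,q,r] = [q,r] − [p,r] + [p,q]. For instance
  ∂RSW = SW − RW + RS,
  ∂STV = TV − SV + ST.
The resulting 27×18 matrix has rank 18, and its Smith normal form has invariant factors (1,1,1,1,1,1,1,1,1,1,1,1,1,1,1,1,1,2).

Computing H_k = (kernel of ∂_k) / (image of ∂_{k+1}):

  H_0: rank C_0 − rank ∂_1 = 9 − 8 = 1, and the invariant factors of ∂_1 are all 1, so H_0 ≅ Z.
  H_1: rank ker ∂_1 − rank ∂_2 = (27 − 8) − 18 = 1, and ∂_2 has invariant factor 2 > 1, so H_1 ≅ Z ⊕ Z/2Z.
  H_2: rank ker ∂_2 − rank ∂_3 = (18 − 18) − 0 = 0, and there is no ∂_3, so H_2 ≅ 0.

As a check, the Euler characteristic is 9 − 27 + 18 = 0, which agrees with 1 − 1 + 0 = 0.
(K is a triangulation of the Klein bottle.)

H_0 = Z,  H_1 = Z ⊕ Z/2Z,  H_2 = 0.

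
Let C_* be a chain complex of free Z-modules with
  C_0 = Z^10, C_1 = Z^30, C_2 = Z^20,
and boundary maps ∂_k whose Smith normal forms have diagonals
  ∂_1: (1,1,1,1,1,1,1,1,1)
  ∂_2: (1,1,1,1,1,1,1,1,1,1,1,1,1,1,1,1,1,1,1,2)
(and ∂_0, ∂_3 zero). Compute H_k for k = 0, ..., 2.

H_0: b_0 = 10 − 0 − 9 = 1; torsion from ∂_1 factors > 1: none. So H_0 = Z.
H_1: b_1 = 30 − 9 − 20 = 1; torsion from ∂_2 factors > 1: [2]. So H_1 = Z ⊕ Z_2.
H_2: b_2 = 20 − 20 − 0 = 0; torsion from ∂_3 factors > 1: none. So H_2 = 0.

H_0 = Z,  H_1 = Z ⊕ Z_2,  H_2 = 0.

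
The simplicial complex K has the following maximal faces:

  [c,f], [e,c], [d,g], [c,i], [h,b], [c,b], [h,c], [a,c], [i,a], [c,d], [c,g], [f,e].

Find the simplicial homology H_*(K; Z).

H_0 ≅ Z,  H_1 ≅ Z^4.

Take the total order a < b < c < d < e < f < g < h < i on the vertex set. Then K (dimension 1) consists of the simplices:

  0-simplices (9): a, b, c, d, e, f, g, h, i
  1-simplices (12): ac, ai, bc, bh, cd, ce, cf, cg, ch, ci, dg, ef

Hence C_0 ≅ Z^9, C_1 ≅ Z^12.

Boundary ∂_1: C_1 → C_0 sends each edge [p,q] (with p < q) to q − p.
This gives a 9×12 integer matrix of rank 8; reducing to Smith normal form yields diagonal entries (1,1,1,1,1,1,1,1).

Reading off H_k = ker ∂_k / im ∂_{k+1}:

  H_0: rank C_0 − rank ∂_1 = 9 − 8 = 1, and the invariant factors of ∂_1 are all 1, so H_0 ≅ Z.
  H_1: rank ker ∂_1 − rank ∂_2 = (12 − 8) − 0 = 4, and there is no ∂_2, so H_1 ≅ Z^4.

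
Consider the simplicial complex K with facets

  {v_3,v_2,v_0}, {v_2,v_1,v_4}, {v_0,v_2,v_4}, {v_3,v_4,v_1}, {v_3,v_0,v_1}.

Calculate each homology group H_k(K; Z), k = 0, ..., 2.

H_0 = Z,  H_1 = Z,  H_2 = 0.

Order the vertices as v_0 < v_1 < v_2 < v_3 < v_4. Listing each simplex with vertices in this order, K has dimension 2 with simplices:

  0-simplices (5): [v_0], [v_1], [v_2], [v_3], [v_4]
  1-simplices (10): [v_0,v_1], [v_0,v_2], [v_0,v_3], [v_0,v_4], [v_1,v_2], [v_1,v_3], [v_1,v_4], [v_2,v_3], [v_2,v_4], [v_3,v_4]
  2-simplices (5): [v_0,v_1,v_3], [v_0,v_2,v_3], [v_0,v_2,v_4], [v_1,v_2,v_4], [v_1,v_3,v_4]

so the chain groups are C_0 ≅ Z^5, C_1 ≅ Z^10, C_2 ≅ Z^5.

Boundary ∂_1: C_1 → C_0 sends each edge [p,q] (with p < q) to q − p.
The 5×10 boundary matrix has rank 4 and Smith normal form diag(1,1,1,1).

Boundary ∂_2: C_2 → C_1 maps a triangle to the signed sum of its edges. For instance
  ∂[v_1,v_3,v_4] = [v_3,v_4] − [v_1,v_4] + [v_1,v_3],
  ∂[v_0,v_2,v_4] = [v_2,v_4] − [v_0,v_4] + [v_0,v_2].
The 10×5 boundary matrix has rank 5 and Smith normal form diag(1,1,1,1,1).

Reading off H_k = ker ∂_k / im ∂_{k+1}:

  H_0: rank C_0 − rank ∂_1 = 5 − 4 = 1, and the invariant factors of ∂_1 are all 1, so H_0 ≅ Z.
  H_1: rank ker ∂_1 − rank ∂_2 = (10 − 4) − 5 = 1, and the invariant factors of ∂_2 are all 1, so H_1 ≅ Z.
  H_2: rank ker ∂_2 − rank ∂_3 = (5 − 5) − 0 = 0, and there is no ∂_3, so H_2 ≅ 0.

(K is a triangulation of the Möbius band.)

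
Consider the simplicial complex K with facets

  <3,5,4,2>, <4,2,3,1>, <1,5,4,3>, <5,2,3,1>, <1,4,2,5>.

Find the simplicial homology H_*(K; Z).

Fix the vertex order 1 < 2 < 3 < 4 < 5 and write every simplex with vertices in increasing order. Then dim K = 3 and the simplices of K are:

  0-simplices (5): [1], [2], [3], [4], [5]
  1-simplices (10): [1,2], [1,3], [1,4], [1,5], [2,3], [2,4], [2,5], [3,4], [3,5], [4,5]
  2-simplices (10): [1,2,3], [1,2,4], [1,2,5], [1,3,4], [1,3,5], [1,4,5], [2,3,4], [2,3,5], [2,4,5], [3,4,5]
  3-simplices (5): [1,2,3,4], [1,2,3,5], [1,2,4,5], [1,3,4,5], [2,3,4,5]

so the chain groups are C_0 ≅ Z^5, C_1 ≅ Z^10, C_2 ≅ Z^10, C_3 ≅ Z^5.

∂_1: C_1 → C_0 maps an edge to its endpoints' difference, ∂[p,q] = q − p.
This gives a 5×10 integer matrix of rank 4; reducing to Smith normal form yields diagonal entries (1,1,1,1).

The boundary map ∂_2: C_2 → C_1 maps a triangle to the signed sum of its edges. For instance
  ∂[2,3,4] = [3,4] − [2,4] + [2,3],
  ∂[2,4,5] = [4,5] − [2,5] + [2,4].
The 10×10 boundary matrix has rank 6 and Smith normal form diag(1,1,1,1,1,1).

∂_3: C_3 → C_2 sends each 3-simplex σ to the alternating sum Σ_i (−1)^i (σ with its i-th vertex removed). For instance
  ∂[1,2,3,4] = [2,3,4] − [1,3,4] + [1,2,4] − [1,2,3],
  ∂[2,3,4,5] = [3,4,5] − [2,4,5] + [2,3,5] − [2,3,4].
The resulting 10×5 matrix has rank 4, and its Smith normal form has invariant factors (1,1,1,1).

Now H_k = ker ∂_k / im ∂_{k+1}, so:

  H_0: rank C_0 − rank ∂_1 = 5 − 4 = 1, and the invariant factors of ∂_1 are all 1, so H_0 = Z.
  H_1: rank ker ∂_1 − rank ∂_2 = (10 − 4) − 6 = 0, and the invariant factors of ∂_2 are all 1, so H_1 = 0.
  H_2: rank ker ∂_2 − rank ∂_3 = (10 − 6) − 4 = 0, and the invariant factors of ∂_3 are all 1, so H_2 = 0.
  H_3: rank ker ∂_3 − rank ∂_4 = (5 − 4) − 0 = 1, and there is no ∂_4, so H_3 = Z.

As a check, the Euler characteristic is 5 − 10 + 10 − 5 = 0, which agrees with 1 − 0 + 0 − 1 = 0.

H_0 ≅ Z,  H_1 = 0,  H_2 = 0,  H_3 ≅ Z.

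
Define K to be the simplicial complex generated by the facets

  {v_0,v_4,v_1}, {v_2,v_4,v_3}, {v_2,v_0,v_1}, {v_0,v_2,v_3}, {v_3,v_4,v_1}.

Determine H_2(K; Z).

H_2 = 0.

Fix the vertex order v_0 < v_1 < v_2 < v_3 < v_4 and write every simplex with vertices in increasing order. Then dim K = 2 and the simplices of K are:

  0-simplices (5): [v_0], [v_1], [v_2], [v_3], [v_4]
  1-simplices (10): [v_0,v_1], [v_0,v_2], [v_0,v_3], [v_0,v_4], [v_1,v_2], [v_1,v_3], [v_1,v_4], [v_2,v_3], [v_2,v_4], [v_3,v_4]
  2-simplices (5): [v_0,v_1,v_2], [v_0,v_1,v_4], [v_0,v_2,v_3], [v_1,v_3,v_4], [v_2,v_3,v_4]

so the chain groups are C_0 ≅ Z^5, C_1 ≅ Z^10, C_2 ≅ Z^5.

∂_1: C_1 → C_0 sends each edge [p,q] (with p < q) to q − p.
This gives a 5×10 integer matrix of rank 4; reducing to Smith normal form yields diagonal entries (1,1,1,1).

Boundary ∂_2: C_2 → C_1 sends each 2-simplex [p,q,r] to [q,r] − [p,r] + [p,q]. For instance
  ∂[v_1,v_3,v_4] = [v_3,v_4] − [v_1,v_4] + [v_1,v_3],
  ∂[v_0,v_1,v_4] = [v_1,v_4] − [v_0,v_4] + [v_0,v_1].
The resulting 10×5 matrix has rank 5, and its Smith normal form has invariant factors (1,1,1,1,1).

Now H_k = ker ∂_k / im ∂_{k+1}, so:

  H_2: rank ker ∂_2 − rank ∂_3 = (5 − 5) − 0 = 0, and there is no ∂_3, so H_2 ≅ 0.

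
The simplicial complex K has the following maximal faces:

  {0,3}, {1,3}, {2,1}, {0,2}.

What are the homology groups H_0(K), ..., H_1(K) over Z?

Fix the vertex order 0 < 1 < 2 < 3 and write every simplex with vertices in increasing order. Then dim K = 1 and the simplices of K are:

  0-simplices (4): [0], [1], [2], [3]
  1-simplices (4): [0,2], [0,3], [1,2], [1,3]

so the chain groups are C_0 ≅ Z^4, C_1 ≅ Z^4.

∂_1: C_1 → C_0 is given by ∂[p,q] = [q] − [p].
The resulting 4×4 matrix has rank 3, and its Smith normal form has invariant factors (1,1,1).

Now H_k = ker ∂_k / im ∂_{k+1}, so:

  H_0: rank C_0 − rank ∂_1 = 4 − 3 = 1, and the invariant factors of ∂_1 are all 1, so H_0 = Z.
  H_1: rank ker ∂_1 − rank ∂_2 = (4 − 3) − 0 = 1, and there is no ∂_2, so H_1 = Z.

(K is a triangulation of the circle S^1.)

H_0 ≅ Z,  H_1 ≅ Z.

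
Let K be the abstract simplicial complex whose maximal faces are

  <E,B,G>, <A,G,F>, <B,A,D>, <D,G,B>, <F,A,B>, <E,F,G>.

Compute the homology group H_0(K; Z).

H_0 ≅ Z.

We work with the vertex ordering A < B < D < E < F < G. The simplices of K, each written with vertices in increasing order, are:

  0-simplices (6): A, B, D, E, F, G
  1-simplices (12): AB, AD, AF, AG, BD, BE, BF, BG, DG, EF, EG, FG
  2-simplices (6): ABD, ABF, AFG, BDG, BEG, EFG

giving chain groups C_0 ≅ Z^6, C_1 ≅ Z^12, C_2 ≅ Z^6.

The boundary map ∂_1: C_1 → C_0 maps an edge to its endpoints' difference, ∂[p,q] = q − p. For instance
  ∂AB = B − A.
As a 6×12 matrix over Z this has rank 5, with invariant factors (1,1,1,1,1).

∂_2: C_2 → C_1 sends each 2-simplex [p,q,r] to [q,r] − [p,r] + [p,q]. For instance
  ∂BEG = EG − BG + BE,
  ∂AFG = FG − AG + AF.
This gives a 12×6 integer matrix of rank 6; reducing to Smith normal form yields diagonal entries (1,1,1,1,1,1).

Computing H_k = (kernel of ∂_k) / (image of ∂_{k+1}):

  H_0: rank C_0 − rank ∂_1 = 6 − 5 = 1, and the invariant factors of ∂_1 are all 1, so H_0 ≅ Z.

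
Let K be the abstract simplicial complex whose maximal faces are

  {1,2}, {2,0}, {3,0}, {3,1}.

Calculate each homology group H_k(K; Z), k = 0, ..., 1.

H_0 = Z,  H_1 = Z.

Take the total order 0 < 1 < 2 < 3 on the vertex set. Then K (dimension 1) consists of the simplices:

  0-simplices (4): [0], [1], [2], [3]
  1-simplices (4): [0,2], [0,3], [1,2], [1,3]

so the chain groups are C_0 ≅ Z^4, C_1 ≅ Z^4.

∂_1: C_1 → C_0 maps an edge to its endpoints' difference, ∂[p,q] = q − p. For instance
  ∂[0,3] = [3] − [0].
The resulting 4×4 matrix has rank 3, and its Smith normal form has invariant factors (1,1,1).

Reading off H_k = ker ∂_k / im ∂_{k+1}:

  H_0: rank C_0 − rank ∂_1 = 4 − 3 = 1, and the invariant factors of ∂_1 are all 1, so H_0 = Z.
  H_1: rank ker ∂_1 − rank ∂_2 = (4 − 3) − 0 = 1, and there is no ∂_2, so H_1 = Z.

(K is a triangulation of the circle S^1.)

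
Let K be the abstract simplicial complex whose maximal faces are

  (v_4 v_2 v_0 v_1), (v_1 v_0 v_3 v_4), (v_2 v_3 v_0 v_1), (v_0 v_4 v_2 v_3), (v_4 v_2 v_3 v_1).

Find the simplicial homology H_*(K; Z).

Fix the vertex order v_0 < v_1 < v_2 < v_3 < v_4 and write every simplex with vertices in increasing order. Then dim K = 3 and the simplices of K are:

  0-simplices (5): [v_0], [v_1], [v_2], [v_3], [v_4]
  1-simplices (10): [v_0,v_1], [v_0,v_2], [v_0,v_3], [v_0,v_4], [v_1,v_2], [v_1,v_3], [v_1,v_4], [v_2,v_3], [v_2,v_4], [v_3,v_4]
  2-simplices (10): [v_0,v_1,v_2], [v_0,v_1,v_3], [v_0,v_1,v_4], [v_0,v_2,v_3], [v_0,v_2,v_4], [v_0,v_3,v_4], [v_1,v_2,v_3], [v_1,v_2,v_4], [v_1,v_3,v_4], [v_2,v_3,v_4]
  3-simplices (5): [v_0,v_1,v_2,v_3], [v_0,v_1,v_2,v_4], [v_0,v_1,v_3,v_4], [v_0,v_2,v_3,v_4], [v_1,v_2,v_3,v_4]

giving chain groups C_0 ≅ Z^5, C_1 ≅ Z^10, C_2 ≅ Z^10, C_3 ≅ Z^5.

The boundary map ∂_1: C_1 → C_0 is given by ∂[p,q] = [q] − [p]. For instance
  ∂[v_0,v_4] = [v_4] − [v_0].
As a 5×10 matrix over Z this has rank 4, with invariant factors (1,1,1,1).

∂_2: C_2 → C_1 maps a triangle to the signed sum of its edges. For instance
  ∂[v_1,v_2,v_4] = [v_2,v_4] − [v_1,v_4] + [v_1,v_2],
  ∂[v_2,v_3,v_4] = [v_3,v_4] − [v_2,v_4] + [v_2,v_3].
As a 10×10 matrix over Z this has rank 6, with invariant factors (1,1,1,1,1,1).

The boundary map ∂_3: C_3 → C_2 sends each 3-simplex σ to the alternating sum Σ_i (−1)^i (σ with its i-th vertex removed). For instance
  ∂[v_0,v_1,v_3,v_4] = [v_1,v_3,v_4] − [v_0,v_3,v_4] + [v_0,v_1,v_4] − [v_0,v_1,v_3],
  ∂[v_0,v_1,v_2,v_4] = [v_1,v_2,v_4] − [v_0,v_2,v_4] + [v_0,v_1,v_4] − [v_0,v_1,v_2].
This gives a 10×5 integer matrix of rank 4; reducing to Smith normal form yields diagonal entries (1,1,1,1).

Computing H_k = (kernel of ∂_k) / (image of ∂_{k+1}):

  H_0: rank C_0 − rank ∂_1 = 5 − 4 = 1, and the invariant factors of ∂_1 are all 1, so H_0 = Z.
  H_1: rank ker ∂_1 − rank ∂_2 = (10 − 4) − 6 = 0, and the invariant factors of ∂_2 are all 1, so H_1 = 0.
  H_2: rank ker ∂_2 − rank ∂_3 = (10 − 6) − 4 = 0, and the invariant factors of ∂_3 are all 1, so H_2 = 0.
  H_3: rank ker ∂_3 − rank ∂_4 = (5 − 4) − 0 = 1, and there is no ∂_4, so H_3 = Z.

H_0 = Z,  H_1 = 0,  H_2 = 0,  H_3 = Z.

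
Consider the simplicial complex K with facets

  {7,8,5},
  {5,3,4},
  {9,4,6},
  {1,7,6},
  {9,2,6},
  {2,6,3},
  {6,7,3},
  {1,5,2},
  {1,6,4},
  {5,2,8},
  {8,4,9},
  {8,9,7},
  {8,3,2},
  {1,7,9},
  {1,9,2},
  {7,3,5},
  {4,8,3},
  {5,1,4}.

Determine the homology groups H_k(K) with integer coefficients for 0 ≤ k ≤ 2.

H_0 = Z,  H_1 = Z ⊕ Z_2,  H_2 = 0.

We work with the vertex ordering 1 < 2 < 3 < 4 < 5 < 6 < 7 < 8 < 9. The simplices of K, each written with vertices in increasing order, are:

  0-simplices (9): [1], [2], [3], [4], [5], [6], [7], [8], [9]
  1-simplices (27): (27 of them)
  2-simplices (18): [1,2,5], [1,2,9], [1,4,5], [1,4,6], [1,6,7], [1,7,9], [2,3,6], [2,3,8], [2,5,8], [2,6,9], [3,4,5], [3,4,8], [3,5,7], [3,6,7], [4,6,9], [4,8,9], [5,7,8], [7,8,9]

so the chain groups are C_0 ≅ Z^9, C_1 ≅ Z^27, C_2 ≅ Z^18.

∂_1: C_1 → C_0 sends each edge [p,q] (with p < q) to q − p.
This gives a 9×27 integer matrix of rank 8; reducing to Smith normal form yields diagonal entries (1,1,1,1,1,1,1,1).

The boundary map ∂_2: C_2 → C_1 maps a triangle to the signed sum of its edges. For instance
  ∂[3,4,5] = [4,5] − [3,5] + [3,4],
  ∂[2,3,8] = [3,8] − [2,8] + [2,3].
As a 27×18 matrix over Z this has rank 18, with invariant factors (1,1,1,1,1,1,1,1,1,1,1,1,1,1,1,1,1,2).

Computing H_k = (kernel of ∂_k) / (image of ∂_{k+1}):

  H_0: rank C_0 − rank ∂_1 = 9 − 8 = 1, and the invariant factors of ∂_1 are all 1, so H_0 = Z.
  H_1: rank ker ∂_1 − rank ∂_2 = (27 − 8) − 18 = 1, and ∂_2 has invariant factor 2 > 1, so H_1 = Z ⊕ Z_2.
  H_2: rank ker ∂_2 − rank ∂_3 = (18 − 18) − 0 = 0, and there is no ∂_3, so H_2 = 0.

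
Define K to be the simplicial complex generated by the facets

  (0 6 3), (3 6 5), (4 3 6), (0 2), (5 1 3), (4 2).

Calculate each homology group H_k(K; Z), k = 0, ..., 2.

We work with the vertex ordering 0 < 1 < 2 < 3 < 4 < 5 < 6. The simplices of K, each written with vertices in increasing order, are:

  0-simplices (7): [0], [1], [2], [3], [4], [5], [6]
  1-simplices (11): [0,2], [0,3], [0,6], [1,3], [1,5], [2,4], [3,4], [3,5], [3,6], [4,6], [5,6]
  2-simplices (4): [0,3,6], [1,3,5], [3,4,6], [3,5,6]

giving chain groups C_0 ≅ Z^7, C_1 ≅ Z^11, C_2 ≅ Z^4.

Boundary ∂_1: C_1 → C_0 sends each edge [p,q] (with p < q) to q − p.
The resulting 7×11 matrix has rank 6, and its Smith normal form has invariant factors (1,1,1,1,1,1).

The boundary map ∂_2: C_2 → C_1 sends each 2-simplex [p,q,r] to [q,r] − [p,r] + [p,q]. For instance
  ∂[1,3,5] = [3,5] − [1,5] + [1,3],
  ∂[3,5,6] = [5,6] − [3,6] + [3,5].
The resulting 11×4 matrix has rank 4, and its Smith normal form has invariant factors (1,1,1,1).

Computing H_k = (kernel of ∂_k) / (image of ∂_{k+1}):

  H_0: rank C_0 − rank ∂_1 = 7 − 6 = 1, and the invariant factors of ∂_1 are all 1, so H_0 ≅ Z.
  H_1: rank ker ∂_1 − rank ∂_2 = (11 − 6) − 4 = 1, and the invariant factors of ∂_2 are all 1, so H_1 ≅ Z.
  H_2: rank ker ∂_2 − rank ∂_3 = (4 − 4) − 0 = 0, and there is no ∂_3, so H_2 ≅ 0.

H_0 ≅ Z,  H_1 ≅ Z,  H_2 = 0.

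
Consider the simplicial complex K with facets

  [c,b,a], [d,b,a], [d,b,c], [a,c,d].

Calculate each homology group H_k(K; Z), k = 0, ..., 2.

We work with the vertex ordering a < b < c < d. The simplices of K, each written with vertices in increasing order, are:

  0-simplices (4): a, b, c, d
  1-simplices (6): ab, ac, ad, bc, bd, cd
  2-simplices (4): abc, abd, acd, bcd

so the chain groups are C_0 ≅ Z^4, C_1 ≅ Z^6, C_2 ≅ Z^4.

Boundary ∂_1: C_1 → C_0 maps an edge to its endpoints' difference, ∂[p,q] = q − p. For instance
  ∂ad = d − a.
As a 4×6 matrix over Z this has rank 3, with invariant factors (1,1,1).

Boundary ∂_2: C_2 → C_1 sends each 2-simplex [p,q,r] to [q,r] − [p,r] + [p,q]. For instance
  ∂bcd = cd − bd + bc,
  ∂abd = bd − ad + ab.
The resulting 6×4 matrix has rank 3, and its Smith normal form has invariant factors (1,1,1).

Computing H_k = (kernel of ∂_k) / (image of ∂_{k+1}):

  H_0: rank C_0 − rank ∂_1 = 4 − 3 = 1, and the invariant factors of ∂_1 are all 1, so H_0 ≅ Z.
  H_1: rank ker ∂_1 − rank ∂_2 = (6 − 3) − 3 = 0, and the invariant factors of ∂_2 are all 1, so H_1 ≅ 0.
  H_2: rank ker ∂_2 − rank ∂_3 = (4 − 3) − 0 = 1, and there is no ∂_3, so H_2 ≅ Z.

As a check, the Euler characteristic is 4 − 6 + 4 = 2, which agrees with 1 − 0 + 1 = 2.

H_0 = Z,  H_1 = 0,  H_2 = Z.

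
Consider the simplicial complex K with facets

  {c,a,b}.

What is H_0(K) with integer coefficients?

Order the vertices as a < b < c. Listing each simplex with vertices in this order, K has dimension 2 with simplices:

  0-simplices (3): a, b, c
  1-simplices (3): ab, ac, bc
  2-simplices (1): abc

giving chain groups C_0 ≅ Z^3, C_1 ≅ Z^3, C_2 ≅ Z^1.

∂_1: C_1 → C_0 sends each edge [p,q] (with p < q) to q − p. For instance
  ∂ab = b − a.
This gives a 3×3 integer matrix of rank 2; reducing to Smith normal form yields diagonal entries (1,1).

The boundary map ∂_2: C_2 → C_1 acts by ∂[p,q,r] = [q,r] − [p,r] + [p,q]. For instance
  ∂abc = bc − ac + ab.
This gives a 3×1 integer matrix of rank 1; reducing to Smith normal form yields diagonal entries (1).

Now H_k = ker ∂_k / im ∂_{k+1}, so:

  H_0: rank C_0 − rank ∂_1 = 3 − 2 = 1, and the invariant factors of ∂_1 are all 1, so H_0 = Z.

H_0 ≅ Z.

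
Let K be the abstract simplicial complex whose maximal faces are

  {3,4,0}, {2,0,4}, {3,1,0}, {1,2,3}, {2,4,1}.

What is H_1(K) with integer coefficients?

H_1 = Z.

K has 5 vertices, 10 edges, 5 triangles.
rank ∂_1 = 4, rank ∂_2 = 5 ⇒ b_1 = 10 − 4 − 5 = 1; all invariant factors of ∂_2 are 1 so no torsion. So H_1 = Z.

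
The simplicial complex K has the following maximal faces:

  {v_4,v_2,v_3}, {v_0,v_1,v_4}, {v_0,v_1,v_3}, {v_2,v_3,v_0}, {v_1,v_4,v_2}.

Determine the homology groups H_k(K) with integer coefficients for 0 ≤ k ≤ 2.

H_0 = Z,  H_1 = Z,  H_2 = 0.

Order the vertices as v_0 < v_1 < v_2 < v_3 < v_4. Listing each simplex with vertices in this order, K has dimension 2 with simplices:

  0-simplices (5): [v_0], [v_1], [v_2], [v_3], [v_4]
  1-simplices (10): [v_0,v_1], [v_0,v_2], [v_0,v_3], [v_0,v_4], [v_1,v_2], [v_1,v_3], [v_1,v_4], [v_2,v_3], [v_2,v_4], [v_3,v_4]
  2-simplices (5): [v_0,v_1,v_3], [v_0,v_1,v_4], [v_0,v_2,v_3], [v_1,v_2,v_4], [v_2,v_3,v_4]

giving chain groups C_0 ≅ Z^5, C_1 ≅ Z^10, C_2 ≅ Z^5.

The boundary map ∂_1: C_1 → C_0 sends each edge [p,q] (with p < q) to q − p. For instance
  ∂[v_1,v_4] = [v_4] − [v_1].
As a 5×10 matrix over Z this has rank 4, with invariant factors (1,1,1,1).

Boundary ∂_2: C_2 → C_1 maps a triangle to the signed sum of its edges. For instance
  ∂[v_0,v_1,v_3] = [v_1,v_3] − [v_0,v_3] + [v_0,v_1],
  ∂[v_2,v_3,v_4] = [v_3,v_4] − [v_2,v_4] + [v_2,v_3].
This gives a 10×5 integer matrix of rank 5; reducing to Smith normal form yields diagonal entries (1,1,1,1,1).

Computing H_k = (kernel of ∂_k) / (image of ∂_{k+1}):

  H_0: rank C_0 − rank ∂_1 = 5 − 4 = 1, and the invariant factors of ∂_1 are all 1, so H_0 ≅ Z.
  H_1: rank ker ∂_1 − rank ∂_2 = (10 − 4) − 5 = 1, and the invariant factors of ∂_2 are all 1, so H_1 ≅ Z.
  H_2: rank ker ∂_2 − rank ∂_3 = (5 − 5) − 0 = 0, and there is no ∂_3, so H_2 ≅ 0.

As a check, the Euler characteristic is 5 − 10 + 5 = 0, which agrees with 1 − 1 + 0 = 0.
(K is a triangulation of the Möbius band.)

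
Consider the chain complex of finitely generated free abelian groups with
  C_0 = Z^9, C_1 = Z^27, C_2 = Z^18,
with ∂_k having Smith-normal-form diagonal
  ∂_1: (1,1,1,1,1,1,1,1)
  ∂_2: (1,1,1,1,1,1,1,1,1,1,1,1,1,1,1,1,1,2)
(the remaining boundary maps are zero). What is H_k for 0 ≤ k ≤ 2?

H_0 = Z,  H_1 = Z ⊕ Z/2Z,  H_2 = 0.

H_0: b_0 = 9 − 0 − 8 = 1; torsion from ∂_1 factors > 1: none. So H_0 = Z.
H_1: b_1 = 27 − 8 − 18 = 1; torsion from ∂_2 factors > 1: [2]. So H_1 = Z ⊕ Z/2Z.
H_2: b_2 = 18 − 18 − 0 = 0; torsion from ∂_3 factors > 1: none. So H_2 = 0.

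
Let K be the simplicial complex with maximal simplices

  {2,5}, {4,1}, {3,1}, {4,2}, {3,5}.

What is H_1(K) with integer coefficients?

Fix the vertex order 1 < 2 < 3 < 4 < 5 and write every simplex with vertices in increasing order. Then dim K = 1 and the simplices of K are:

  0-simplices (5): [1], [2], [3], [4], [5]
  1-simplices (5): [1,3], [1,4], [2,4], [2,5], [3,5]

Hence C_0 ≅ Z^5, C_1 ≅ Z^5.

∂_1: C_1 → C_0 is given by ∂[p,q] = [q] − [p].
As a 5×5 matrix over Z this has rank 4, with invariant factors (1,1,1,1).

Computing H_k = (kernel of ∂_k) / (image of ∂_{k+1}):

  H_1: rank ker ∂_1 − rank ∂_2 = (5 − 4) − 0 = 1, and there is no ∂_2, so H_1 ≅ Z.

H_1 = Z.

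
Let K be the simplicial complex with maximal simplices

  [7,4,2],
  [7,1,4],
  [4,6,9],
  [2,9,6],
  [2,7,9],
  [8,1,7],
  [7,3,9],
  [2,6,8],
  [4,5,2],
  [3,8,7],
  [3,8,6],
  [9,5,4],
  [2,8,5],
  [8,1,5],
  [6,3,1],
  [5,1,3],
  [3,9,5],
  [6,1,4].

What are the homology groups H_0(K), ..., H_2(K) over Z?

Fix the vertex order 1 < 2 < 3 < 4 < 5 < 6 < 7 < 8 < 9 and write every simplex with vertices in increasing order. Then dim K = 2 and the simplices of K are:

  0-simplices (9): [1], [2], [3], [4], [5], [6], [7], [8], [9]
  1-simplices (27): (27 of them)
  2-simplices (18): [1,3,5], [1,3,6], [1,4,6], [1,4,7], [1,5,8], [1,7,8], [2,4,5], [2,4,7], [2,5,8], [2,6,8], [2,6,9], [2,7,9], [3,5,9], [3,6,8], [3,7,8], [3,7,9], [4,5,9], [4,6,9]

giving chain groups C_0 ≅ Z^9, C_1 ≅ Z^27, C_2 ≅ Z^18.

The boundary map ∂_1: C_1 → C_0 is given by ∂[p,q] = [q] − [p]. For instance
  ∂[3,9] = [9] − [3].
The resulting 9×27 matrix has rank 8, and its Smith normal form has invariant factors (1,1,1,1,1,1,1,1).

The boundary map ∂_2: C_2 → C_1 acts by ∂[p,q,r] = [q,r] − [p,r] + [p,q]. For instance
  ∂[1,7,8] = [7,8] − [1,8] + [1,7],
  ∂[2,6,8] = [6,8] − [2,8] + [2,6].
This gives a 27×18 integer matrix of rank 18; reducing to Smith normal form yields diagonal entries (1,1,1,1,1,1,1,1,1,1,1,1,1,1,1,1,1,2).

From H_k ≅ ker(∂_k) / im(∂_{k+1}) we obtain:

  H_0: rank C_0 − rank ∂_1 = 9 − 8 = 1, and the invariant factors of ∂_1 are all 1, so H_0 = Z.
  H_1: rank ker ∂_1 − rank ∂_2 = (27 − 8) − 18 = 1, and ∂_2 has invariant factor 2 > 1, so H_1 = Z ⊕ Z/2Z.
  H_2: rank ker ∂_2 − rank ∂_3 = (18 − 18) − 0 = 0, and there is no ∂_3, so H_2 = 0.

(K is a triangulation of the Klein bottle.)

H_0 ≅ Z,  H_1 ≅ Z ⊕ Z/2Z,  H_2 = 0.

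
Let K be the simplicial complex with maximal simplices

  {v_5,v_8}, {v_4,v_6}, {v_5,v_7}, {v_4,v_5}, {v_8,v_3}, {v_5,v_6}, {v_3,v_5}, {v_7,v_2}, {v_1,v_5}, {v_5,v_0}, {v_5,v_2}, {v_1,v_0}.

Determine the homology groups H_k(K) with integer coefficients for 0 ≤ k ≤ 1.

H_0 = Z,  H_1 = Z^4.

Order the vertices as v_0 < v_1 < v_2 < v_3 < v_4 < v_5 < v_6 < v_7 < v_8. Listing each simplex with vertices in this order, K has dimension 1 with simplices:

  0-simplices (9): [v_0], [v_1], [v_2], [v_3], [v_4], [v_5], [v_6], [v_7], [v_8]
  1-simplices (12): [v_0,v_1], [v_0,v_5], [v_1,v_5], [v_2,v_5], [v_2,v_7], [v_3,v_5], [v_3,v_8], [v_4,v_5], [v_4,v_6], [v_5,v_6], [v_5,v_7], [v_5,v_8]

so the chain groups are C_0 ≅ Z^9, C_1 ≅ Z^12.

∂_1: C_1 → C_0 maps an edge to its endpoints' difference, ∂[p,q] = q − p. For instance
  ∂[v_4,v_6] = [v_6] − [v_4].
As a 9×12 matrix over Z this has rank 8, with invariant factors (1,1,1,1,1,1,1,1).

Reading off H_k = ker ∂_k / im ∂_{k+1}:

  H_0: rank C_0 − rank ∂_1 = 9 − 8 = 1, and the invariant factors of ∂_1 are all 1, so H_0 ≅ Z.
  H_1: rank ker ∂_1 − rank ∂_2 = (12 − 8) − 0 = 4, and there is no ∂_2, so H_1 ≅ Z^4.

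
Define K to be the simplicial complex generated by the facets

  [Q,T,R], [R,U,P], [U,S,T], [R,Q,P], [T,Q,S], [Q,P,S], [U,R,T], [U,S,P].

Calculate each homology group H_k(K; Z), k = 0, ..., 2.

H_0 ≅ Z,  H_1 = 0,  H_2 ≅ Z.

Order the vertices as P < Q < R < S < T < U. Listing each simplex with vertices in this order, K has dimension 2 with simplices:

  0-simplices (6): P, Q, R, S, T, U
  1-simplices (12): PQ, PR, PS, PU, QR, QS, QT, RT, RU, ST, SU, TU
  2-simplices (8): PQR, PQS, PRU, PSU, QRT, QST, RTU, STU

Hence C_0 ≅ Z^6, C_1 ≅ Z^12, C_2 ≅ Z^8.

The boundary map ∂_1: C_1 → C_0 maps an edge to its endpoints' difference, ∂[p,q] = q − p.
The resulting 6×12 matrix has rank 5, and its Smith normal form has invariant factors (1,1,1,1,1).

Boundary ∂_2: C_2 → C_1 maps a triangle to the signed sum of its edges. For instance
  ∂PQS = QS − PS + PQ,
  ∂PSU = SU − PU + PS.
This gives a 12×8 integer matrix of rank 7; reducing to Smith normal form yields diagonal entries (1,1,1,1,1,1,1).

Computing H_k = (kernel of ∂_k) / (image of ∂_{k+1}):

  H_0: rank C_0 − rank ∂_1 = 6 − 5 = 1, and the invariant factors of ∂_1 are all 1, so H_0 ≅ Z.
  H_1: rank ker ∂_1 − rank ∂_2 = (12 − 5) − 7 = 0, and the invariant factors of ∂_2 are all 1, so H_1 ≅ 0.
  H_2: rank ker ∂_2 − rank ∂_3 = (8 − 7) − 0 = 1, and there is no ∂_3, so H_2 ≅ Z.

As a check, the Euler characteristic is 6 − 12 + 8 = 2, which agrees with 1 − 0 + 1 = 2.
(K is a triangulation of the 2-sphere S^2.)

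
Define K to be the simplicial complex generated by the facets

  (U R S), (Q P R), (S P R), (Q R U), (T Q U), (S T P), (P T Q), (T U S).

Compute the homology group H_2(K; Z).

H_2 ≅ Z.

Order the vertices as P < Q < R < S < T < U. Listing each simplex with vertices in this order, K has dimension 2 with simplices:

  0-simplices (6): P, Q, R, S, T, U
  1-simplices (12): PQ, PR, PS, PT, QR, QT, QU, RS, RU, ST, SU, TU
  2-simplices (8): PQR, PQT, PRS, PST, QRU, QTU, RSU, STU

Hence C_0 ≅ Z^6, C_1 ≅ Z^12, C_2 ≅ Z^8.

The boundary map ∂_1: C_1 → C_0 is given by ∂[p,q] = [q] − [p].
The 6×12 boundary matrix has rank 5 and Smith normal form diag(1,1,1,1,1).

The boundary map ∂_2: C_2 → C_1 sends each 2-simplex [p,q,r] to [q,r] − [p,r] + [p,q]. For instance
  ∂STU = TU − SU + ST,
  ∂RSU = SU − RU + RS.
This gives a 12×8 integer matrix of rank 7; reducing to Smith normal form yields diagonal entries (1,1,1,1,1,1,1).

Reading off H_k = ker ∂_k / im ∂_{k+1}:

  H_2: rank ker ∂_2 − rank ∂_3 = (8 − 7) − 0 = 1, and there is no ∂_3, so H_2 ≅ Z.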